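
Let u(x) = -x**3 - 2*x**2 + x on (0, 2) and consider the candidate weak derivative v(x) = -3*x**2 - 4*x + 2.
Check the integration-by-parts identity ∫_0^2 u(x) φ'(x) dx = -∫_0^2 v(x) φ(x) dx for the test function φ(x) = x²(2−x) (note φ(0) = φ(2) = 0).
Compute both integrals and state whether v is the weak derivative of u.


LHS = 172/15, RHS = 152/15. No, v is not the weak derivative of u.

u(x) = -x**3 - 2*x**2 + x, classical derivative u'(x) = -3*x**2 - 4*x + 1.
φ(x) = x²(2−x), so φ'(x) = x*(4 - 3*x).
Note φ(0) = φ(2) = 0, so the boundary term u·φ vanishes.
LHS = ∫_0^2 u(x) φ'(x) dx = ∫_0^2 (3*x^5 + 2*x^4 - 11*x^3 + 4*x^2) dx. Term by term:
  ∫_0^2 3*x^5 dx = 32;  ∫_0^2 2*x^4 dx = 64/5;  ∫_0^2 -11*x^3 dx = -44;
  ∫_0^2 4*x^2 dx = 32/3.
Sum: 32 + 64/5 − 44 + 32/3 = 172/15.
So LHS = 172/15.
∫_0^2 v(x) φ(x) dx = ∫_0^2 (3*x^5 - 2*x^4 - 10*x^3 + 4*x^2) dx. Term by term:
  ∫_0^2 3*x^5 dx = 32;  ∫_0^2 -2*x^4 dx = -64/5;  ∫_0^2 -10*x^3 dx = -40;
  ∫_0^2 4*x^2 dx = 32/3.
Sum: 32 − 64/5 − 40 + 32/3 = -152/15.
So RHS = -∫_0^2 v(x) φ(x) dx = 152/15.
LHS − RHS = 4/3 ≠ 0, so the identity fails.
(For a valid weak derivative the identity must hold for EVERY test function, in particular this one. The failure shows v is NOT the weak derivative of u.)
Correct weak derivative would be u'(x) = -3*x**2 - 4*x + 1.


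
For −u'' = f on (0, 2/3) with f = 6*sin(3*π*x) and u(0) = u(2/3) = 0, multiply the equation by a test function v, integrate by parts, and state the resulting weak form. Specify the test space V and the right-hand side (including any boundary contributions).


V = H^1_0(0, 2/3) (so v(0) = v(2/3) = 0); weak form: ∫_0^2/3 u'v' dx = ∫_0^2/3 (6*sin(3*π*x)) v dx for all v ∈ V.

Multiply both sides by a test function v and integrate from 0 to 2/3:
  ∫_0^2/3 −u''(x) v(x) dx = ∫_0^2/3 f(x) v(x) dx.
Integrate the LHS by parts once:
  ∫_0^2/3 −u'' v dx = −[u'(x) v(x)]_0^2/3 + ∫_0^2/3 u'(x) v'(x) dx.
Thus ∫_0^2/3 u'(x) v'(x) dx = ∫_0^2/3 f(x) v(x) dx + [u'(x) v(x)]_0^2/3.
Choose V so that boundary terms are either known or forced to vanish.
u is Dirichlet: u(0) = u(2/3) = 0. Let V = H^1_0(0, 2/3); then v(0) = v(2/3) = 0, and [u' v]_0^2/3 = 0.
Weak formulation: find u (satisfying any essential BC) such that ∫_0^2/3 u'(x) v'(x) dx = ∫_0^2/3 f v dx for all v ∈ V.
Substituting f(x) = 6*sin(3*π*x), the right-hand side is ∫_0^2/3 (6*sin(3*π*x)) v dx.


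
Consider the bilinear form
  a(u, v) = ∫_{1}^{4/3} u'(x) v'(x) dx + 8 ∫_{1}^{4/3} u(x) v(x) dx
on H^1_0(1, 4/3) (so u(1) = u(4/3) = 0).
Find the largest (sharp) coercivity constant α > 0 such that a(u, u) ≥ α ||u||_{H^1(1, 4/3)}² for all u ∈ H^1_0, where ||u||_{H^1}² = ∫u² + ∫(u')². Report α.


α = 1

Coercivity of a(·,·) on H^1_0(1, 4/3) means a(u, u) ≥ α ||u||_{H^1}² for every u ∈ H^1_0.
The interval has length L = 1/3, and Poincaré/coercivity depend only on L. Here a(u, u) = ∫(u')² + (8)·∫u².
Here c = 8 ≥ 1, so a(u,u) = ∫(u')² + c∫u² ≥ ∫(u')² + ∫u² = ||u||_{H^1}², i.e. α = 1 works. No larger α is possible: a(u,u) ≥ α||u||_{H^1}² means (1−α)∫(u')² ≥ (α−c)∫u², and for the modes u_n = sin(nπ(x−x₀)/L) (x₀ the left endpoint) one has ∫u_n²/∫(u_n')² = (L/(nπ))² → 0, so a(u_n,u_n)/||u_n||_{H^1}² → 1. Hence the optimal constant is α = 1.
Therefore α = 1.


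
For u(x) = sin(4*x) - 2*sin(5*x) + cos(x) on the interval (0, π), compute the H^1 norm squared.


||u||_{H^1(0,π)}^2 = 32/15 + 123*π/2

u'(x) = -sin(x) + 4*cos(4*x) - 10*cos(5*x).
Expand u² and (u')² and integrate term by term on (0, π), using: for integers n ≥ 1, ∫_0^π sin²(nx) dx = ∫_0^π cos²(nx) dx = π/2; for n ≠ n', ∫_0^π sin(nx)sin(n'x) dx = ∫_0^π cos(nx)cos(n'x) dx = 0; and by product-to-sum, ∫_0^π sin(nx)cos(n'x) dx = ½∫_0^π [sin((n+n')x) + sin((n−n')x)] dx, which is 0 when n+n' is even and 2n/(n²−n'²) when n+n' is odd (it need not vanish on (0, π)).
  u² squared terms: (-2)²·∫sin(5x)² dx = 4·π/2 = 2*π;  (1)²·∫cos(x)² dx = 1·π/2 = π/2;  (1)²·∫sin(4x)² dx = 1·π/2 = π/2.
  u² cross terms: 2·(-2)·(1)·∫sin(5x)·cos(x) dx = -4·(0) = 0;  2·(-2)·(1)·∫sin(5x)·sin(4x) dx = -4·(0) = 0;  2·(1)·(1)·∫cos(x)·sin(4x) dx = 2·(8/15) = 16/15.
  So ∫_0^π u² dx = 2*π + π/2 + π/2 + 0 + 0 + 16/15 = 16/15 + 3*π.
  (u')² squared terms: (-1)²·∫sin(x)² dx = 1·π/2 = π/2;  (-10)²·∫cos(5x)² dx = 100·π/2 = 50*π;  (4)²·∫cos(4x)² dx = 16·π/2 = 8*π.
  (u')² cross terms: 2·(-1)·(-10)·∫sin(x)·cos(5x) dx = 20·(0) = 0;  2·(-1)·(4)·∫sin(x)·cos(4x) dx = -8·(-2/15) = 16/15;  2·(-10)·(4)·∫cos(5x)·cos(4x) dx = -80·(0) = 0.
  So ∫_0^π (u')² dx = π/2 + 50*π + 8*π + 0 + 16/15 + 0 = 16/15 + 117*π/2.
||u||_{H^1}^2 = (16/15 + 3*π) + (16/15 + 117*π/2) = 32/15 + 123*π/2.


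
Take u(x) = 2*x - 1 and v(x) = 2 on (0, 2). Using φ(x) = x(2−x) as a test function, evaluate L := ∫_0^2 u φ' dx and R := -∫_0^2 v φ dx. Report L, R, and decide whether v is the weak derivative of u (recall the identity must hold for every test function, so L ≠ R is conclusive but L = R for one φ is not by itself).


LHS = -8/3, RHS = -8/3. Yes, v = u' weakly.

u(x) = 2*x - 1, classical derivative u'(x) = 2.
φ(x) = x(2−x), so φ'(x) = 2 - 2*x.
Note φ(0) = φ(2) = 0, so the boundary term u·φ vanishes.
LHS = ∫_0^2 u(x) φ'(x) dx = ∫_0^2 (-4*x^2 + 6*x - 2) dx. Term by term:
  ∫_0^2 -4*x^2 dx = -32/3;  ∫_0^2 6*x dx = 12;  ∫_0^2 -2 dx = -4.
Sum: -32/3 + 12 − 4 = -8/3.
So LHS = -8/3.
∫_0^2 v(x) φ(x) dx = ∫_0^2 (-2*x^2 + 4*x) dx. Term by term:
  ∫_0^2 -2*x^2 dx = -16/3;  ∫_0^2 4*x dx = 8.
Sum: -16/3 + 8 = 8/3.
So RHS = -∫_0^2 v(x) φ(x) dx = -8/3.
LHS = RHS, so the identity holds for this test φ.
Moreover u is smooth here and v(x) = u'(x) = 2 pointwise, so the identity holds for every test function. Hence v is the weak derivative of u.


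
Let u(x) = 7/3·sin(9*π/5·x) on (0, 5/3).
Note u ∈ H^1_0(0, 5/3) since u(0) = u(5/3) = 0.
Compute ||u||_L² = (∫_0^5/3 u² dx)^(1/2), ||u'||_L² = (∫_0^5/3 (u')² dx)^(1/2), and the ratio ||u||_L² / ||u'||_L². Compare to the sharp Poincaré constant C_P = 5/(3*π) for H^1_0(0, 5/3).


||u||_L² / ||u'||_L² = 5/(9*π) < C_P = 5/(3*π).

u(x) = 7/3·sin(9*π/5·x), so u'(x) = 21*π*cos(9*π*x/5)/5.
Writing u(x) = A·sin(kπx/L) with A = 7/3 and k = 3, use ∫_0^L sin²(kπx/L) dx = L/2 and ∫_0^L cos²(kπx/L) dx = L/2.
u² = 49/9·sin²(9*π/5·x) and (u')² = 441*π^2/25·cos²(9*π/5·x), and each of sin², cos² integrates to L/2 = 5/6 over (0, 5/3).
∫_0^5/3 u² dx = 245/54, so ||u||_L² = 7*sqrt(30)/18.
∫_0^5/3 (u')² dx = 147*π^2/10, so ||u'||_L² = 7*sqrt(30)*π/10.
Ratio ||u||_L² / ||u'||_L² = 5/(9*π).
Sharp Poincaré constant on H^1_0(0, 5/3) is C_P = L/π = 5/(3*π), achieved by sin(3*π/5·x).
This is the k = 3 harmonic; the ratio L/(kπ) is strictly less than C_P = L/π, consistent with the sharp inequality ||u||_L² ≤ C_P ||u'||_L².


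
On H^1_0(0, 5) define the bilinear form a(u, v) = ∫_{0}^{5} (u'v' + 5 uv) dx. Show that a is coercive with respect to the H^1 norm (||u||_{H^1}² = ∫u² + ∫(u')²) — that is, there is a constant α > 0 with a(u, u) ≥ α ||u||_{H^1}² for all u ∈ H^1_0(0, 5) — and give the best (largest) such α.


α = 1

Coercivity of a(·,·) on H^1_0(0, 5) means a(u, u) ≥ α ||u||_{H^1}² for every u ∈ H^1_0.
The interval has length L = 5, and Poincaré/coercivity depend only on L. Here a(u, u) = ∫(u')² + (5)·∫u².
Here c = 5 ≥ 1, so a(u,u) = ∫(u')² + c∫u² ≥ ∫(u')² + ∫u² = ||u||_{H^1}², i.e. α = 1 works. No larger α is possible: a(u,u) ≥ α||u||_{H^1}² means (1−α)∫(u')² ≥ (α−c)∫u², and for the modes u_n = sin(nπ(x−x₀)/L) (x₀ the left endpoint) one has ∫u_n²/∫(u_n')² = (L/(nπ))² → 0, so a(u_n,u_n)/||u_n||_{H^1}² → 1. Hence the optimal constant is α = 1.
Therefore α = 1.


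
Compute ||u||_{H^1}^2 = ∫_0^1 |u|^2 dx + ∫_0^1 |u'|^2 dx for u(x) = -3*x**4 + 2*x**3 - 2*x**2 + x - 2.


||u||_{H^1}^2 = 1173/70

The H^1 norm (squared) on an interval (0, L) is
  ||u||_{H^1}^2 = ∫_0^L u(x)^2 dx + ∫_0^L u'(x)^2 dx.
Compute u'(x) = -12*x**3 + 6*x**2 - 4*x + 1.
Then u(x)^2 = 9*x**8 - 12*x**7 + 16*x**6 - 14*x**5 + 20*x**4 - 12*x**3 + 9*x**2 - 4*x + 4 and u'(x)^2 = 144*x**6 - 144*x**5 + 132*x**4 - 72*x**3 + 28*x**2 - 8*x + 1.
Integrate each monomial from 0 to 1 using ∫_0^1 c·x^n dx = c·1^(n+1)/(n+1):
  ∫_0^1 u(x)^2 dx = ∫_0^1 (9*x^8 - 12*x^7 + 16*x^6 - 14*x^5 + 20*x^4 - 12*x^3 + 9*x^2 - 4*x + 4) dx. Term by term:
    ∫_0^1 9*x^8 dx = 1;  ∫_0^1 -12*x^7 dx = -3/2;  ∫_0^1 16*x^6 dx = 16/7;
    ∫_0^1 -14*x^5 dx = -7/3;  ∫_0^1 20*x^4 dx = 4;  ∫_0^1 -12*x^3 dx = -3;
    ∫_0^1 9*x^2 dx = 3;  ∫_0^1 -4*x dx = -2;  ∫_0^1 4 dx = 4.
  Sum: 1 − 3/2 + 16/7 − 7/3 + 4 − 3 + 3 − 2 + 4 = 229/42.
  ∫_0^1 u'(x)^2 dx = ∫_0^1 (144*x^6 - 144*x^5 + 132*x^4 - 72*x^3 + 28*x^2 - 8*x + 1) dx. Term by term:
    ∫_0^1 144*x^6 dx = 144/7;  ∫_0^1 -144*x^5 dx = -24;  ∫_0^1 132*x^4 dx = 132/5;
    ∫_0^1 -72*x^3 dx = -18;  ∫_0^1 28*x^2 dx = 28/3;  ∫_0^1 -8*x dx = -4;
    ∫_0^1 1 dx = 1.
  Sum: 144/7 − 24 + 132/5 − 18 + 28/3 − 4 + 1 = 1187/105.
Adding: ||u||_{H^1}^2 = 229/42 + 1187/105 = 1173/70.


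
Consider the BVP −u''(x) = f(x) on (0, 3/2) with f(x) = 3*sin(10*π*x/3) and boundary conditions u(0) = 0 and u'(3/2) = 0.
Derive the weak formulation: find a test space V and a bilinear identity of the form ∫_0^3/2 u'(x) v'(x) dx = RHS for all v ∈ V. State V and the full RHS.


V = {v ∈ H^1(0, 3/2) : v(0) = 0} (test functions vanish at x = 0 where u is specified); weak form: ∫_0^3/2 u'v' dx = ∫_0^3/2 (3*sin(10*π*x/3)) v dx for all v ∈ V.

Multiply both sides by a test function v and integrate from 0 to 3/2:
  ∫_0^3/2 −u''(x) v(x) dx = ∫_0^3/2 f(x) v(x) dx.
Integrate the LHS by parts once:
  ∫_0^3/2 −u'' v dx = −[u'(x) v(x)]_0^3/2 + ∫_0^3/2 u'(x) v'(x) dx.
Thus ∫_0^3/2 u'(x) v'(x) dx = ∫_0^3/2 f(x) v(x) dx + [u'(x) v(x)]_0^3/2.
Choose V so that boundary terms are either known or forced to vanish.
Mixed BC: u(0) = 0 (Dirichlet) and u'(3/2) = 0 (Neumann). Define V = {v ∈ H^1(0, 3/2) : v(0) = 0}. Then [u' v]_0^3/2 = u'(3/2)·v(3/2) − u'(0)·0 = 0.
Weak formulation: find u (satisfying any essential BC) such that ∫_0^3/2 u'(x) v'(x) dx = ∫_0^3/2 f v dx for all v ∈ V (Dirichlet at 0 absorbed into V; the Neumann datum at x = 3/2 is zero, so no boundary term remains).
Substituting f(x) = 3*sin(10*π*x/3), the right-hand side is ∫_0^3/2 (3*sin(10*π*x/3)) v dx.


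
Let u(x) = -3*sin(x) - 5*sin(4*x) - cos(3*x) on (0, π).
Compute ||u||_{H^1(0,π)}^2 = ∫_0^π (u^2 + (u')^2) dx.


||u||_{H^1(0,π)}^2 = 800/7 + 453*π/2

u'(x) = 3*sin(3*x) - 3*cos(x) - 20*cos(4*x).
Expand u² and (u')² and integrate term by term on (0, π), using: for integers n ≥ 1, ∫_0^π sin²(nx) dx = ∫_0^π cos²(nx) dx = π/2; for n ≠ n', ∫_0^π sin(nx)sin(n'x) dx = ∫_0^π cos(nx)cos(n'x) dx = 0; and by product-to-sum, ∫_0^π sin(nx)cos(n'x) dx = ½∫_0^π [sin((n+n')x) + sin((n−n')x)] dx, which is 0 when n+n' is even and 2n/(n²−n'²) when n+n' is odd (it need not vanish on (0, π)).
  u² squared terms: (-1)²·∫cos(3x)² dx = 1·π/2 = π/2;  (-5)²·∫sin(4x)² dx = 25·π/2 = 25*π/2;  (-3)²·∫sin(x)² dx = 9·π/2 = 9*π/2.
  u² cross terms: 2·(-1)·(-5)·∫cos(3x)·sin(4x) dx = 10·(8/7) = 80/7;  2·(-1)·(-3)·∫cos(3x)·sin(x) dx = 6·(0) = 0;  2·(-5)·(-3)·∫sin(4x)·sin(x) dx = 30·(0) = 0.
  So ∫_0^π u² dx = π/2 + 25*π/2 + 9*π/2 + 80/7 + 0 + 0 = 80/7 + 35*π/2.
  (u')² squared terms: (-20)²·∫cos(4x)² dx = 400·π/2 = 200*π;  (-3)²·∫cos(x)² dx = 9·π/2 = 9*π/2;  (3)²·∫sin(3x)² dx = 9·π/2 = 9*π/2.
  (u')² cross terms: 2·(-20)·(-3)·∫cos(4x)·cos(x) dx = 120·(0) = 0;  2·(-20)·(3)·∫cos(4x)·sin(3x) dx = -120·(-6/7) = 720/7;  2·(-3)·(3)·∫cos(x)·sin(3x) dx = -18·(0) = 0.
  So ∫_0^π (u')² dx = 200*π + 9*π/2 + 9*π/2 + 0 + 720/7 + 0 = 720/7 + 209*π.
||u||_{H^1}^2 = (80/7 + 35*π/2) + (720/7 + 209*π) = 800/7 + 453*π/2.


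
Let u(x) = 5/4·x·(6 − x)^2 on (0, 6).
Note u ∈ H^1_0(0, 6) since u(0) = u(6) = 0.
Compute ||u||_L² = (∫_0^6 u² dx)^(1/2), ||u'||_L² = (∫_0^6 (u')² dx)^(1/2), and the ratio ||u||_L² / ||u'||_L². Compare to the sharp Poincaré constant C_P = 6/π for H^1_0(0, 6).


||u||_L² / ||u'||_L² = 3*sqrt(14)/7 < C_P = 6/π.

u(x) = 5/4·x·(6 − x)^2, so u'(x) = 15*(x - 6)*(x - 2)/4.
u(x) = 5/4·x·(6 − x)^2 vanishes at x = 0 and x = 6, so u ∈ H^1_0(0, 6). Differentiate via the product rule and integrate the resulting polynomials term by term.
  ∫_0^6 u² dx = ∫_0^6 (25*x^6/16 - 75*x^5/2 + 675*x^4/2 - 1350*x^3 + 2025*x^2) dx. Term by term:
    ∫_0^6 25*x^6/16 dx = 437400/7;  ∫_0^6 -75*x^5/2 dx = -291600;  ∫_0^6 675*x^4/2 dx = 524880;
    ∫_0^6 -1350*x^3 dx = -437400;  ∫_0^6 2025*x^2 dx = 145800.
  Sum: 437400/7 − 291600 + 524880 − 437400 + 145800 = 29160/7.
  ∫_0^6 (u')² dx = ∫_0^6 (225*x^4/16 - 225*x^3 + 2475*x^2/2 - 2700*x + 2025) dx. Term by term:
    ∫_0^6 225*x^4/16 dx = 21870;  ∫_0^6 -225*x^3 dx = -72900;  ∫_0^6 2475*x^2/2 dx = 89100;
    ∫_0^6 -2700*x dx = -48600;  ∫_0^6 2025 dx = 12150.
  Sum: 21870 − 72900 + 89100 − 48600 + 12150 = 1620.
∫_0^6 u² dx = 29160/7, so ||u||_L² = 54*sqrt(70)/7.
∫_0^6 (u')² dx = 1620, so ||u'||_L² = 18*sqrt(5).
Ratio ||u||_L² / ||u'||_L² = 3*sqrt(14)/7.
Sharp Poincaré constant on H^1_0(0, 6) is C_P = L/π = 6/π, achieved by sin(π/6·x).
A polynomial bump cannot attain the sharp Poincaré constant (only the first sine eigenfunction does), so the ratio is strictly less than C_P, consistent with ||u||_L² ≤ C_P ||u'||_L².


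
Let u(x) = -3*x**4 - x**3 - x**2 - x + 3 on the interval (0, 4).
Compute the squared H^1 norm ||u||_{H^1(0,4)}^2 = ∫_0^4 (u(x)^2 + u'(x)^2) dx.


||u||_{H^1}^2 = 25554056/35

The H^1 norm (squared) on an interval (0, L) is
  ||u||_{H^1}^2 = ∫_0^L u(x)^2 dx + ∫_0^L u'(x)^2 dx.
Compute u'(x) = -12*x**3 - 3*x**2 - 2*x - 1.
Then u(x)^2 = 9*x**8 + 6*x**7 + 7*x**6 + 8*x**5 - 15*x**4 - 4*x**3 - 5*x**2 - 6*x + 9 and u'(x)^2 = 144*x**6 + 72*x**5 + 57*x**4 + 36*x**3 + 10*x**2 + 4*x + 1.
Integrate each monomial from 0 to 4 using ∫_0^4 c·x^n dx = c·4^(n+1)/(n+1):
  ∫_0^4 u(x)^2 dx = ∫_0^4 (9*x^8 + 6*x^7 + 7*x^6 + 8*x^5 - 15*x^4 - 4*x^3 - 5*x^2 - 6*x + 9) dx. Term by term:
    ∫_0^4 9*x^8 dx = 262144;  ∫_0^4 6*x^7 dx = 49152;  ∫_0^4 7*x^6 dx = 16384;
    ∫_0^4 8*x^5 dx = 16384/3;  ∫_0^4 -15*x^4 dx = -3072;  ∫_0^4 -4*x^3 dx = -256;
    ∫_0^4 -5*x^2 dx = -320/3;  ∫_0^4 -6*x dx = -48;  ∫_0^4 9 dx = 36.
  Sum: 262144 + 49152 + 16384 + 16384/3 − 3072 − 256 − 320/3 − 48 + 36 = 989084/3.
  ∫_0^4 u'(x)^2 dx = ∫_0^4 (144*x^6 + 72*x^5 + 57*x^4 + 36*x^3 + 10*x^2 + 4*x + 1) dx. Term by term:
    ∫_0^4 144*x^6 dx = 2359296/7;  ∫_0^4 72*x^5 dx = 49152;  ∫_0^4 57*x^4 dx = 58368/5;
    ∫_0^4 36*x^3 dx = 2304;  ∫_0^4 10*x^2 dx = 640/3;  ∫_0^4 4*x dx = 32;
    ∫_0^4 1 dx = 4.
  Sum: 2359296/7 + 49152 + 58368/5 + 2304 + 640/3 + 32 + 4 = 42044228/105.
Adding: ||u||_{H^1}^2 = 989084/3 + 42044228/105 = 25554056/35.


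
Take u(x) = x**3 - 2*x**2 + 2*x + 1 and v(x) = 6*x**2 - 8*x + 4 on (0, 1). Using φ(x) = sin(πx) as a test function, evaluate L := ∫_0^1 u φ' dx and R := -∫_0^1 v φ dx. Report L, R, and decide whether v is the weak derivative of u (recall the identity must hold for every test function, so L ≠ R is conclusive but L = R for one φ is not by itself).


LHS = -3/π + 12/π^3, RHS = -6/π + 24/π^3. No, v is not the weak derivative of u.

u(x) = x**3 - 2*x**2 + 2*x + 1, classical derivative u'(x) = 3*x**2 - 4*x + 2.
φ(x) = sin(πx), so φ'(x) = π*cos(π*x).
Note φ(0) = φ(1) = 0, so the boundary term u·φ vanishes.
LHS = ∫_0^1 u(x) φ'(x) dx = ∫_0^1 (π*x^3*cos(π*x) - 2*π*x^2*cos(π*x) + 2*π*x*cos(π*x) + π*cos(π*x)) dx. Term by term:
  ∫_0^1 π*cos(π*x) dx = 0;  ∫_0^1 π*x^3*cos(π*x) dx = -3/π + 12/π^3;  ∫_0^1 -2*π*x^2*cos(π*x) dx = 4/π;
  ∫_0^1 2*π*x*cos(π*x) dx = -4/π.
Sum: 0 + -3/π + 12/π^3 + 4/π − 4/π = -3/π + 12/π^3.
So LHS = -3/π + 12/π^3.
∫_0^1 v(x) φ(x) dx = ∫_0^1 (6*x^2*sin(π*x) - 8*x*sin(π*x) + 4*sin(π*x)) dx. Term by term:
  ∫_0^1 4*sin(π*x) dx = 8/π;  ∫_0^1 -8*x*sin(π*x) dx = -8/π;  ∫_0^1 6*x^2*sin(π*x) dx = -24/π^3 + 6/π.
Sum: 8/π − 8/π + -24/π^3 + 6/π = -24/π^3 + 6/π.
So RHS = -∫_0^1 v(x) φ(x) dx = -6/π + 24/π^3.
LHS − RHS = -12/π^3 + 3/π ≠ 0, so the identity fails.
(For a valid weak derivative the identity must hold for EVERY test function, in particular this one. The failure shows v is NOT the weak derivative of u.)
Correct weak derivative would be u'(x) = 3*x**2 - 4*x + 2.


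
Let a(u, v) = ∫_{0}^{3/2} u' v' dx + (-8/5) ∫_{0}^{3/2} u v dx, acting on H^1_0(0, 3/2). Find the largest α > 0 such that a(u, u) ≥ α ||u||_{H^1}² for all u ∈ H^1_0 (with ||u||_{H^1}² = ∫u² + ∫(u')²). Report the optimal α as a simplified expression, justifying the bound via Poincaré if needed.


α = 4*(-18 + 5*π^2)/(5*(9 + 4*π^2))

Coercivity of a(·,·) on H^1_0(0, 3/2) means a(u, u) ≥ α ||u||_{H^1}² for every u ∈ H^1_0.
The interval has length L = 3/2, and Poincaré/coercivity depend only on L. Here a(u, u) = ∫(u')² + (-8/5)·∫u².
Here c = -8/5 < 0 with |c| < (π/L)² = 4*π^2/9, so coercivity still holds. The condition a(u,u) ≥ α||u||_{H^1}² reads (1−α)∫(u')² ≥ (α−c)∫u². Any admissible α is ≤ 1 (rapidly oscillating u have ∫u²/∫(u')² → 0), and α = 1 would force 0 ≥ (1−c)∫u², impossible since c < 1; so 1−α > 0. By the sharp Poincaré inequality on H^1_0 of an interval of length L, ∫(u')² ≥ (π/L)²∫u² with equality for the first sine mode sin(π(x−x₀)/L) (x₀ the left endpoint), so the inequality holds for all u iff (1−α)(π/L)² ≥ α − c, i.e. α ≤ ((π/L)² + c)/((π/L)² + 1) = (1 + c(L/π)²)/(1 + (L/π)²). (Direct route, valid since c ≤ 0: Poincaré gives c∫u² ≥ c(L/π)²∫(u')², so a(u,u) ≥ (1 + c(L/π)²)∫(u')², while ||u||_{H^1}² ≤ (1 + (L/π)²)∫(u')²; dividing yields the same α.) With (π/L)² = 4*π^2/9 and c = -8/5, the largest admissible constant is α = ((π/L)² + c)/((π/L)² + 1).
Simplifying, α = 4*(-18 + 5*π^2)/(5*(9 + 4*π^2)).


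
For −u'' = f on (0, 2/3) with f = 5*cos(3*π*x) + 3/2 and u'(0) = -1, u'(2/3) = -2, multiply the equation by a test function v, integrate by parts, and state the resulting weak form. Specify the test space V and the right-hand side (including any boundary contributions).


V = H^1(0, 2/3) (v unrestricted at boundary; u is determined up to an additive constant); weak form: ∫_0^2/3 u'v' dx = ∫_0^2/3 (5*cos(3*π*x) + 3/2) v dx − 2·v(2/3) + v(0) for all v ∈ V.

Multiply both sides by a test function v and integrate from 0 to 2/3:
  ∫_0^2/3 −u''(x) v(x) dx = ∫_0^2/3 f(x) v(x) dx.
Integrate the LHS by parts once:
  ∫_0^2/3 −u'' v dx = −[u'(x) v(x)]_0^2/3 + ∫_0^2/3 u'(x) v'(x) dx.
Thus ∫_0^2/3 u'(x) v'(x) dx = ∫_0^2/3 f(x) v(x) dx + [u'(x) v(x)]_0^2/3.
Choose V so that boundary terms are either known or forced to vanish.
u has inhomogeneous Neumann u'(0) = -1, u'(2/3) = -2. [u' v]_0^2/3 = (-2)·v(2/3) − (-1)·v(0) = − 2·v(2/3) + v(0). Take V = H^1(0, 2/3); boundary term becomes part of RHS.
Weak formulation: find u (satisfying any essential BC) such that ∫_0^2/3 u'(x) v'(x) dx = ∫_0^2/3 f v dx − 2·v(2/3) + v(0) for all v ∈ V (Neumann data are natural BCs: they enter the RHS as boundary terms).
Substituting f(x) = 5*cos(3*π*x) + 3/2, the right-hand side is ∫_0^2/3 (5*cos(3*π*x) + 3/2) v dx − 2·v(2/3) + v(0).
Compatibility check (pure Neumann): taking v ≡ 1 ∈ V gives 0 = ∫_0^2/3 f dx + (-2) − (-1), i.e. ∫_0^2/3 f dx must equal u'(0) − u'(2/3) = 1. Indeed ∫_0^2/3 (5*cos(3*π*x) + 3/2) dx = 1, so the data are compatible. The solution is then unique only up to an additive constant (fix it e.g. by requiring ∫_0^2/3 u dx = 0).


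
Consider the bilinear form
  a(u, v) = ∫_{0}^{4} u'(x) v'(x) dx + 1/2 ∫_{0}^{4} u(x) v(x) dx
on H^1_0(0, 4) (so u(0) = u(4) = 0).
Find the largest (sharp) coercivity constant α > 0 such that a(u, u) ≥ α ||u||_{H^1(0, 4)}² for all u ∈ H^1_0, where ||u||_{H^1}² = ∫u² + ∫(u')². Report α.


α = (8 + π^2)/(π^2 + 16)

Coercivity of a(·,·) on H^1_0(0, 4) means a(u, u) ≥ α ||u||_{H^1}² for every u ∈ H^1_0.
The interval has length L = 4, and Poincaré/coercivity depend only on L. Here a(u, u) = ∫(u')² + (1/2)·∫u².
Here 0 < c = 1/2 < 1. The condition a(u,u) ≥ α||u||_{H^1}² reads (1−α)∫(u')² ≥ (α−c)∫u². Any admissible α is ≤ 1 (rapidly oscillating u have ∫u²/∫(u')² → 0), and α = 1 would force 0 ≥ (1−c)∫u², impossible since c < 1; so 1−α > 0. By the sharp Poincaré inequality on H^1_0 of an interval of length L, ∫(u')² ≥ (π/L)²∫u² with equality for the first sine mode sin(π(x−x₀)/L) (x₀ the left endpoint), so the inequality holds for all u iff (1−α)(π/L)² ≥ α − c, i.e. α ≤ ((π/L)² + c)/((π/L)² + 1) = (1 + c(L/π)²)/(1 + (L/π)²). With (π/L)² = π^2/16 and c = 1/2, the largest admissible constant is α = ((π/L)² + c)/((π/L)² + 1).
Simplifying, α = (8 + π^2)/(π^2 + 16).


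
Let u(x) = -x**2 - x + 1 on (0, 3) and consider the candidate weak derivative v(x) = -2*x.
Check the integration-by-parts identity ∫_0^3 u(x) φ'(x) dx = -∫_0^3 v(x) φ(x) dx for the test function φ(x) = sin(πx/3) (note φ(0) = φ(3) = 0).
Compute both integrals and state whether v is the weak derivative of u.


LHS = 24/π, RHS = 18/π. No, v is not the weak derivative of u.

u(x) = -x**2 - x + 1, classical derivative u'(x) = -2*x - 1.
φ(x) = sin(πx/3), so φ'(x) = π*cos(π*x/3)/3.
Note φ(0) = φ(3) = 0, so the boundary term u·φ vanishes.
LHS = ∫_0^3 u(x) φ'(x) dx = ∫_0^3 (-π*x^2*cos(π*x/3)/3 - π*x*cos(π*x/3)/3 + π*cos(π*x/3)/3) dx. Term by term:
  ∫_0^3 π*cos(π*x/3)/3 dx = 0;  ∫_0^3 -π*x*cos(π*x/3)/3 dx = 6/π;  ∫_0^3 -π*x^2*cos(π*x/3)/3 dx = 18/π.
Sum: 0 + 6/π + 18/π = 24/π.
So LHS = 24/π.
∫_0^3 v(x) φ(x) dx = ∫_0^3 (-2*x*sin(π*x/3)) dx. Term by term:
  ∫_0^3 -2*x*sin(π*x/3) dx = -18/π.
So RHS = -∫_0^3 v(x) φ(x) dx = 18/π.
LHS − RHS = 6/π ≠ 0, so the identity fails.
(For a valid weak derivative the identity must hold for EVERY test function, in particular this one. The failure shows v is NOT the weak derivative of u.)
Correct weak derivative would be u'(x) = -2*x - 1.


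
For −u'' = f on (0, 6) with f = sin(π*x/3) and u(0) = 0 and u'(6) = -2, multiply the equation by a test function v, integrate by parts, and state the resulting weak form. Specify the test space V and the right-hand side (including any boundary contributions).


V = {v ∈ H^1(0, 6) : v(0) = 0} (test functions vanish at x = 0 where u is specified); weak form: ∫_0^6 u'v' dx = ∫_0^6 (sin(π*x/3)) v dx − 2·v(6) for all v ∈ V.

Multiply both sides by a test function v and integrate from 0 to 6:
  ∫_0^6 −u''(x) v(x) dx = ∫_0^6 f(x) v(x) dx.
Integrate the LHS by parts once:
  ∫_0^6 −u'' v dx = −[u'(x) v(x)]_0^6 + ∫_0^6 u'(x) v'(x) dx.
Thus ∫_0^6 u'(x) v'(x) dx = ∫_0^6 f(x) v(x) dx + [u'(x) v(x)]_0^6.
Choose V so that boundary terms are either known or forced to vanish.
Mixed BC: u(0) = 0 (Dirichlet) and u'(6) = -2 (Neumann). Define V = {v ∈ H^1(0, 6) : v(0) = 0}. Then [u' v]_0^6 = u'(6)·v(6) − u'(0)·0 = − 2·v(6).
Weak formulation: find u (satisfying any essential BC) such that ∫_0^6 u'(x) v'(x) dx = ∫_0^6 f v dx − 2·v(6) for all v ∈ V (Dirichlet at 0 absorbed into V; Neumann datum at x = 6 contributes the boundary term).
Substituting f(x) = sin(π*x/3), the right-hand side is ∫_0^6 (sin(π*x/3)) v dx − 2·v(6).


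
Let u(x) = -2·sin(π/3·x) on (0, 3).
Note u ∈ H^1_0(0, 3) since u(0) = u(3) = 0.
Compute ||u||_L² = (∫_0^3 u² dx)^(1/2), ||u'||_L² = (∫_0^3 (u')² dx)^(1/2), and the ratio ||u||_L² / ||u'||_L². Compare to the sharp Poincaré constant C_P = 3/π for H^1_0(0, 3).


||u||_L² / ||u'||_L² = 3/π = C_P.

u(x) = -2·sin(π/3·x), so u'(x) = -2*π*cos(π*x/3)/3.
Writing u(x) = A·sin(kπx/L) with A = -2 and k = 1, use ∫_0^L sin²(kπx/L) dx = L/2 and ∫_0^L cos²(kπx/L) dx = L/2.
u² = 4·sin²(π/3·x) and (u')² = 4*π^2/9·cos²(π/3·x), and each of sin², cos² integrates to L/2 = 3/2 over (0, 3).
∫_0^3 u² dx = 6, so ||u||_L² = sqrt(6).
∫_0^3 (u')² dx = 2*π^2/3, so ||u'||_L² = sqrt(6)*π/3.
Ratio ||u||_L² / ||u'||_L² = 3/π.
Sharp Poincaré constant on H^1_0(0, 3) is C_P = L/π = 3/π, achieved by sin(π/3·x).
This is the k = 1 eigenfunction (up to amplitude), so the ratio equals the sharp Poincaré constant exactly.


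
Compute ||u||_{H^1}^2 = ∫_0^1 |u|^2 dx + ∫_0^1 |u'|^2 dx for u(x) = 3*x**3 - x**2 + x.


||u||_{H^1}^2 = 3161/210

The H^1 norm (squared) on an interval (0, L) is
  ||u||_{H^1}^2 = ∫_0^L u(x)^2 dx + ∫_0^L u'(x)^2 dx.
Compute u'(x) = 9*x**2 - 2*x + 1.
Then u(x)^2 = 9*x**6 - 6*x**5 + 7*x**4 - 2*x**3 + x**2 and u'(x)^2 = 81*x**4 - 36*x**3 + 22*x**2 - 4*x + 1.
Integrate each monomial from 0 to 1 using ∫_0^1 c·x^n dx = c·1^(n+1)/(n+1):
  ∫_0^1 u(x)^2 dx = ∫_0^1 (9*x^6 - 6*x^5 + 7*x^4 - 2*x^3 + x^2) dx. Term by term:
    ∫_0^1 9*x^6 dx = 9/7;  ∫_0^1 -6*x^5 dx = -1;  ∫_0^1 7*x^4 dx = 7/5;
    ∫_0^1 -2*x^3 dx = -1/2;  ∫_0^1 x^2 dx = 1/3.
  Sum: 9/7 − 1 + 7/5 − 1/2 + 1/3 = 319/210.
  ∫_0^1 u'(x)^2 dx = ∫_0^1 (81*x^4 - 36*x^3 + 22*x^2 - 4*x + 1) dx. Term by term:
    ∫_0^1 81*x^4 dx = 81/5;  ∫_0^1 -36*x^3 dx = -9;  ∫_0^1 22*x^2 dx = 22/3;
    ∫_0^1 -4*x dx = -2;  ∫_0^1 1 dx = 1.
  Sum: 81/5 − 9 + 22/3 − 2 + 1 = 203/15.
Adding: ||u||_{H^1}^2 = 319/210 + 203/15 = 3161/210.


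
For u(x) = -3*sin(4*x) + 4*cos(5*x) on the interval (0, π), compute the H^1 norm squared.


||u||_{H^1(0,π)}^2 = 1664/3 + 569*π/2

u'(x) = -20*sin(5*x) - 12*cos(4*x).
Expand u² and (u')² and integrate term by term on (0, π), using: for integers n ≥ 1, ∫_0^π sin²(nx) dx = ∫_0^π cos²(nx) dx = π/2; for n ≠ n', ∫_0^π sin(nx)sin(n'x) dx = ∫_0^π cos(nx)cos(n'x) dx = 0; and by product-to-sum, ∫_0^π sin(nx)cos(n'x) dx = ½∫_0^π [sin((n+n')x) + sin((n−n')x)] dx, which is 0 when n+n' is even and 2n/(n²−n'²) when n+n' is odd (it need not vanish on (0, π)).
  u² squared terms: (-3)²·∫sin(4x)² dx = 9·π/2 = 9*π/2;  (4)²·∫cos(5x)² dx = 16·π/2 = 8*π.
  u² cross terms: 2·(-3)·(4)·∫sin(4x)·cos(5x) dx = -24·(-8/9) = 64/3.
  So ∫_0^π u² dx = 9*π/2 + 8*π + 64/3 = 64/3 + 25*π/2.
  (u')² squared terms: (-20)²·∫sin(5x)² dx = 400·π/2 = 200*π;  (-12)²·∫cos(4x)² dx = 144·π/2 = 72*π.
  (u')² cross terms: 2·(-20)·(-12)·∫sin(5x)·cos(4x) dx = 480·(10/9) = 1600/3.
  So ∫_0^π (u')² dx = 200*π + 72*π + 1600/3 = 1600/3 + 272*π.
||u||_{H^1}^2 = (64/3 + 25*π/2) + (1600/3 + 272*π) = 1664/3 + 569*π/2.


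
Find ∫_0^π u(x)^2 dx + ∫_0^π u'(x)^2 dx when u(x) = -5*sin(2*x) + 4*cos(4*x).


||u||_{H^1(0,π)}^2 = 397*π/2

u'(x) = -16*sin(4*x) - 10*cos(2*x).
Expand u² and (u')² and integrate term by term on (0, π), using: for integers n ≥ 1, ∫_0^π sin²(nx) dx = ∫_0^π cos²(nx) dx = π/2; for n ≠ n', ∫_0^π sin(nx)sin(n'x) dx = ∫_0^π cos(nx)cos(n'x) dx = 0; and by product-to-sum, ∫_0^π sin(nx)cos(n'x) dx = ½∫_0^π [sin((n+n')x) + sin((n−n')x)] dx, which is 0 when n+n' is even and 2n/(n²−n'²) when n+n' is odd (it need not vanish on (0, π)).
  u² squared terms: (-5)²·∫sin(2x)² dx = 25·π/2 = 25*π/2;  (4)²·∫cos(4x)² dx = 16·π/2 = 8*π.
  u² cross terms: 2·(-5)·(4)·∫sin(2x)·cos(4x) dx = -40·(0) = 0.
  So ∫_0^π u² dx = 25*π/2 + 8*π + 0 = 41*π/2.
  (u')² squared terms: (-16)²·∫sin(4x)² dx = 256·π/2 = 128*π;  (-10)²·∫cos(2x)² dx = 100·π/2 = 50*π.
  (u')² cross terms: 2·(-16)·(-10)·∫sin(4x)·cos(2x) dx = 320·(0) = 0.
  So ∫_0^π (u')² dx = 128*π + 50*π + 0 = 178*π.
||u||_{H^1}^2 = (41*π/2) + (178*π) = 397*π/2.


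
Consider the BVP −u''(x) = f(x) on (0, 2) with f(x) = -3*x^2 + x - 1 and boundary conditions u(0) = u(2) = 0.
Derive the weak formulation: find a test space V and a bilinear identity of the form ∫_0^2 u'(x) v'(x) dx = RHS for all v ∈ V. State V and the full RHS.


V = H^1_0(0, 2) (so v(0) = v(2) = 0); weak form: ∫_0^2 u'v' dx = ∫_0^2 (-3*x^2 + x - 1) v dx for all v ∈ V.

Multiply both sides by a test function v and integrate from 0 to 2:
  ∫_0^2 −u''(x) v(x) dx = ∫_0^2 f(x) v(x) dx.
Integrate the LHS by parts once:
  ∫_0^2 −u'' v dx = −[u'(x) v(x)]_0^2 + ∫_0^2 u'(x) v'(x) dx.
Thus ∫_0^2 u'(x) v'(x) dx = ∫_0^2 f(x) v(x) dx + [u'(x) v(x)]_0^2.
Choose V so that boundary terms are either known or forced to vanish.
u is Dirichlet: u(0) = u(2) = 0. Let V = H^1_0(0, 2); then v(0) = v(2) = 0, and [u' v]_0^2 = 0.
Weak formulation: find u (satisfying any essential BC) such that ∫_0^2 u'(x) v'(x) dx = ∫_0^2 f v dx for all v ∈ V.
Substituting f(x) = -3*x^2 + x - 1, the right-hand side is ∫_0^2 (-3*x^2 + x - 1) v dx.


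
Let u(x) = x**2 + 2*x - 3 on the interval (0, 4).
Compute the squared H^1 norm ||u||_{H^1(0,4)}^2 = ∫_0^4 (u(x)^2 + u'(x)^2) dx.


||u||_{H^1}^2 = 7852/15

The H^1 norm (squared) on an interval (0, L) is
  ||u||_{H^1}^2 = ∫_0^L u(x)^2 dx + ∫_0^L u'(x)^2 dx.
Compute u'(x) = 2*x + 2.
Then u(x)^2 = x**4 + 4*x**3 - 2*x**2 - 12*x + 9 and u'(x)^2 = 4*x**2 + 8*x + 4.
Integrate each monomial from 0 to 4 using ∫_0^4 c·x^n dx = c·4^(n+1)/(n+1):
  ∫_0^4 u(x)^2 dx = ∫_0^4 (x^4 + 4*x^3 - 2*x^2 - 12*x + 9) dx. Term by term:
    ∫_0^4 x^4 dx = 1024/5;  ∫_0^4 4*x^3 dx = 256;  ∫_0^4 -2*x^2 dx = -128/3;
    ∫_0^4 -12*x dx = -96;  ∫_0^4 9 dx = 36.
  Sum: 1024/5 + 256 − 128/3 − 96 + 36 = 5372/15.
  ∫_0^4 u'(x)^2 dx = ∫_0^4 (4*x^2 + 8*x + 4) dx. Term by term:
    ∫_0^4 4*x^2 dx = 256/3;  ∫_0^4 8*x dx = 64;  ∫_0^4 4 dx = 16.
  Sum: 256/3 + 64 + 16 = 496/3.
Adding: ||u||_{H^1}^2 = 5372/15 + 496/3 = 7852/15.


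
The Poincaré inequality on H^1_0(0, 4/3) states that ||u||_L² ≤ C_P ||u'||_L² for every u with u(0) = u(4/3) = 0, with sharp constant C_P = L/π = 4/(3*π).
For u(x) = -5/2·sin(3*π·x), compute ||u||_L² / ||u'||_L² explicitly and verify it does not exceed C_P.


||u||_L² / ||u'||_L² = 1/(3*π) < C_P = 4/(3*π).

u(x) = -5/2·sin(3*π·x), so u'(x) = -15*π*cos(3*π*x)/2.
Writing u(x) = A·sin(kπx/L) with A = -5/2 and k = 4, use ∫_0^L sin²(kπx/L) dx = L/2 and ∫_0^L cos²(kπx/L) dx = L/2.
u² = 25/4·sin²(3*π·x) and (u')² = 225*π^2/4·cos²(3*π·x), and each of sin², cos² integrates to L/2 = 2/3 over (0, 4/3).
∫_0^4/3 u² dx = 25/6, so ||u||_L² = 5*sqrt(6)/6.
∫_0^4/3 (u')² dx = 75*π^2/2, so ||u'||_L² = 5*sqrt(6)*π/2.
Ratio ||u||_L² / ||u'||_L² = 1/(3*π).
Sharp Poincaré constant on H^1_0(0, 4/3) is C_P = L/π = 4/(3*π), achieved by sin(3*π/4·x).
This is the k = 4 harmonic; the ratio L/(kπ) is strictly less than C_P = L/π, consistent with the sharp inequality ||u||_L² ≤ C_P ||u'||_L².


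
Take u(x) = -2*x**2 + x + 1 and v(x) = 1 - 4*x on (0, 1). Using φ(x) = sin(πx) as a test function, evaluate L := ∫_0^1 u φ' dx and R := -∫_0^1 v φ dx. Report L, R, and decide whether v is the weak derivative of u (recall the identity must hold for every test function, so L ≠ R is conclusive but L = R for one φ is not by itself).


LHS = 2/π, RHS = 2/π. Yes, v = u' weakly.

u(x) = -2*x**2 + x + 1, classical derivative u'(x) = 1 - 4*x.
φ(x) = sin(πx), so φ'(x) = π*cos(π*x).
Note φ(0) = φ(1) = 0, so the boundary term u·φ vanishes.
LHS = ∫_0^1 u(x) φ'(x) dx = ∫_0^1 (-2*π*x^2*cos(π*x) + π*x*cos(π*x) + π*cos(π*x)) dx. Term by term:
  ∫_0^1 π*cos(π*x) dx = 0;  ∫_0^1 π*x*cos(π*x) dx = -2/π;  ∫_0^1 -2*π*x^2*cos(π*x) dx = 4/π.
Sum: 0 − 2/π + 4/π = 2/π.
So LHS = 2/π.
∫_0^1 v(x) φ(x) dx = ∫_0^1 (-4*x*sin(π*x) + sin(π*x)) dx. Term by term:
  ∫_0^1 -4*x*sin(π*x) dx = -4/π;  ∫_0^1 sin(π*x) dx = 2/π.
Sum: -4/π + 2/π = -2/π.
So RHS = -∫_0^1 v(x) φ(x) dx = 2/π.
LHS = RHS, so the identity holds for this test φ.
Moreover u is smooth here and v(x) = u'(x) = 1 - 4*x pointwise, so the identity holds for every test function. Hence v is the weak derivative of u.


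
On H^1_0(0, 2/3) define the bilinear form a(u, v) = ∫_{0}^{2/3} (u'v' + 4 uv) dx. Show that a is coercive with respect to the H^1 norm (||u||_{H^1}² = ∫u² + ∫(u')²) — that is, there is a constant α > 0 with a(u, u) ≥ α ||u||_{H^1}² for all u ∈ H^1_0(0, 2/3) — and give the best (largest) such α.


α = 1

Coercivity of a(·,·) on H^1_0(0, 2/3) means a(u, u) ≥ α ||u||_{H^1}² for every u ∈ H^1_0.
The interval has length L = 2/3, and Poincaré/coercivity depend only on L. Here a(u, u) = ∫(u')² + (4)·∫u².
Here c = 4 ≥ 1, so a(u,u) = ∫(u')² + c∫u² ≥ ∫(u')² + ∫u² = ||u||_{H^1}², i.e. α = 1 works. No larger α is possible: a(u,u) ≥ α||u||_{H^1}² means (1−α)∫(u')² ≥ (α−c)∫u², and for the modes u_n = sin(nπ(x−x₀)/L) (x₀ the left endpoint) one has ∫u_n²/∫(u_n')² = (L/(nπ))² → 0, so a(u_n,u_n)/||u_n||_{H^1}² → 1. Hence the optimal constant is α = 1.
Therefore α = 1.


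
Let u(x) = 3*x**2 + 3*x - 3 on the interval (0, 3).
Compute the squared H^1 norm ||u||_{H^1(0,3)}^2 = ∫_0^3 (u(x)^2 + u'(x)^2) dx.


||u||_{H^1}^2 = 11799/10

The H^1 norm (squared) on an interval (0, L) is
  ||u||_{H^1}^2 = ∫_0^L u(x)^2 dx + ∫_0^L u'(x)^2 dx.
Compute u'(x) = 6*x + 3.
Then u(x)^2 = 9*x**4 + 18*x**3 - 9*x**2 - 18*x + 9 and u'(x)^2 = 36*x**2 + 36*x + 9.
Integrate each monomial from 0 to 3 using ∫_0^3 c·x^n dx = c·3^(n+1)/(n+1):
  ∫_0^3 u(x)^2 dx = ∫_0^3 (9*x^4 + 18*x^3 - 9*x^2 - 18*x + 9) dx. Term by term:
    ∫_0^3 9*x^4 dx = 2187/5;  ∫_0^3 18*x^3 dx = 729/2;  ∫_0^3 -9*x^2 dx = -81;
    ∫_0^3 -18*x dx = -81;  ∫_0^3 9 dx = 27.
  Sum: 2187/5 + 729/2 − 81 − 81 + 27 = 6669/10.
  ∫_0^3 u'(x)^2 dx = ∫_0^3 (36*x^2 + 36*x + 9) dx. Term by term:
    ∫_0^3 36*x^2 dx = 324;  ∫_0^3 36*x dx = 162;  ∫_0^3 9 dx = 27.
  Sum: 324 + 162 + 27 = 513.
Adding: ||u||_{H^1}^2 = 6669/10 + 513 = 11799/10.


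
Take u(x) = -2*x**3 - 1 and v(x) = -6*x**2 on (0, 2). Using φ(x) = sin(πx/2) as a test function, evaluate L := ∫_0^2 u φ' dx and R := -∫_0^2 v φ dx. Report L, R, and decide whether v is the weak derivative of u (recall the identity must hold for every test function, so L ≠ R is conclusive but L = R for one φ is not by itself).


LHS = -192/π^3 + 48/π, RHS = -192/π^3 + 48/π. Yes, v = u' weakly.

u(x) = -2*x**3 - 1, classical derivative u'(x) = -6*x**2.
φ(x) = sin(πx/2), so φ'(x) = π*cos(π*x/2)/2.
Note φ(0) = φ(2) = 0, so the boundary term u·φ vanishes.
LHS = ∫_0^2 u(x) φ'(x) dx = ∫_0^2 (-π*x^3*cos(π*x/2) - π*cos(π*x/2)/2) dx. Term by term:
  ∫_0^2 -π*cos(π*x/2)/2 dx = 0;  ∫_0^2 -π*x^3*cos(π*x/2) dx = -192/π^3 + 48/π.
Sum: 0 + -192/π^3 + 48/π = -192/π^3 + 48/π.
So LHS = -192/π^3 + 48/π.
∫_0^2 v(x) φ(x) dx = ∫_0^2 (-6*x^2*sin(π*x/2)) dx. Term by term:
  ∫_0^2 -6*x^2*sin(π*x/2) dx = -48/π + 192/π^3.
So RHS = -∫_0^2 v(x) φ(x) dx = -192/π^3 + 48/π.
LHS = RHS, so the identity holds for this test φ.
Moreover u is smooth here and v(x) = u'(x) = -6*x**2 pointwise, so the identity holds for every test function. Hence v is the weak derivative of u.


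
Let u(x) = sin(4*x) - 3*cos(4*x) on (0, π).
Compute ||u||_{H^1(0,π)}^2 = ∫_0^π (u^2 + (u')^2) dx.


||u||_{H^1(0,π)}^2 = 85*π

u'(x) = 12*sin(4*x) + 4*cos(4*x).
Expand u² and (u')² and integrate term by term on (0, π), using: for integers n ≥ 1, ∫_0^π sin²(nx) dx = ∫_0^π cos²(nx) dx = π/2; for n ≠ n', ∫_0^π sin(nx)sin(n'x) dx = ∫_0^π cos(nx)cos(n'x) dx = 0; and by product-to-sum, ∫_0^π sin(nx)cos(n'x) dx = ½∫_0^π [sin((n+n')x) + sin((n−n')x)] dx, which is 0 when n+n' is even and 2n/(n²−n'²) when n+n' is odd (it need not vanish on (0, π)).
  u² squared terms: (-3)²·∫cos(4x)² dx = 9·π/2 = 9*π/2;  (1)²·∫sin(4x)² dx = 1·π/2 = π/2.
  u² cross terms: 2·(-3)·(1)·∫cos(4x)·sin(4x) dx = -6·(0) = 0.
  So ∫_0^π u² dx = 9*π/2 + π/2 + 0 = 5*π.
  (u')² squared terms: (4)²·∫cos(4x)² dx = 16·π/2 = 8*π;  (12)²·∫sin(4x)² dx = 144·π/2 = 72*π.
  (u')² cross terms: 2·(4)·(12)·∫cos(4x)·sin(4x) dx = 96·(0) = 0.
  So ∫_0^π (u')² dx = 8*π + 72*π + 0 = 80*π.
||u||_{H^1}^2 = (5*π) + (80*π) = 85*π.


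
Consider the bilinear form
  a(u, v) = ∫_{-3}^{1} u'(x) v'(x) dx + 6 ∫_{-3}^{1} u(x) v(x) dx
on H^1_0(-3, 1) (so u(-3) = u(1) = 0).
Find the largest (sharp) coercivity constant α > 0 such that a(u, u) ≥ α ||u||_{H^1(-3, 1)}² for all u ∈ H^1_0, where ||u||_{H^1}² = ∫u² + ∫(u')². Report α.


α = 1

Coercivity of a(·,·) on H^1_0(-3, 1) means a(u, u) ≥ α ||u||_{H^1}² for every u ∈ H^1_0.
The interval has length L = 4, and Poincaré/coercivity depend only on L. Here a(u, u) = ∫(u')² + (6)·∫u².
Here c = 6 ≥ 1, so a(u,u) = ∫(u')² + c∫u² ≥ ∫(u')² + ∫u² = ||u||_{H^1}², i.e. α = 1 works. No larger α is possible: a(u,u) ≥ α||u||_{H^1}² means (1−α)∫(u')² ≥ (α−c)∫u², and for the modes u_n = sin(nπ(x−x₀)/L) (x₀ the left endpoint) one has ∫u_n²/∫(u_n')² = (L/(nπ))² → 0, so a(u_n,u_n)/||u_n||_{H^1}² → 1. Hence the optimal constant is α = 1.
Therefore α = 1.


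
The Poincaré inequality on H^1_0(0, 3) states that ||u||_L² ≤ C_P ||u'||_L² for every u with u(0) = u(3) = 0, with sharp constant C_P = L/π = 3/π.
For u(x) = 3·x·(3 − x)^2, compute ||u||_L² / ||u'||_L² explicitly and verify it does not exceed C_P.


||u||_L² / ||u'||_L² = 3*sqrt(14)/14 < C_P = 3/π.

u(x) = 3·x·(3 − x)^2, so u'(x) = 9*(x - 3)*(x - 1).
u(x) = 3·x·(3 − x)^2 vanishes at x = 0 and x = 3, so u ∈ H^1_0(0, 3). Differentiate via the product rule and integrate the resulting polynomials term by term.
  ∫_0^3 u² dx = ∫_0^3 (9*x^6 - 108*x^5 + 486*x^4 - 972*x^3 + 729*x^2) dx. Term by term:
    ∫_0^3 9*x^6 dx = 19683/7;  ∫_0^3 -108*x^5 dx = -13122;  ∫_0^3 486*x^4 dx = 118098/5;
    ∫_0^3 -972*x^3 dx = -19683;  ∫_0^3 729*x^2 dx = 6561.
  Sum: 19683/7 − 13122 + 118098/5 − 19683 + 6561 = 6561/35.
  ∫_0^3 (u')² dx = ∫_0^3 (81*x^4 - 648*x^3 + 1782*x^2 - 1944*x + 729) dx. Term by term:
    ∫_0^3 81*x^4 dx = 19683/5;  ∫_0^3 -648*x^3 dx = -13122;  ∫_0^3 1782*x^2 dx = 16038;
    ∫_0^3 -1944*x dx = -8748;  ∫_0^3 729 dx = 2187.
  Sum: 19683/5 − 13122 + 16038 − 8748 + 2187 = 1458/5.
∫_0^3 u² dx = 6561/35, so ||u||_L² = 81*sqrt(35)/35.
∫_0^3 (u')² dx = 1458/5, so ||u'||_L² = 27*sqrt(10)/5.
Ratio ||u||_L² / ||u'||_L² = 3*sqrt(14)/14.
Sharp Poincaré constant on H^1_0(0, 3) is C_P = L/π = 3/π, achieved by sin(π/3·x).
A polynomial bump cannot attain the sharp Poincaré constant (only the first sine eigenfunction does), so the ratio is strictly less than C_P, consistent with ||u||_L² ≤ C_P ||u'||_L².


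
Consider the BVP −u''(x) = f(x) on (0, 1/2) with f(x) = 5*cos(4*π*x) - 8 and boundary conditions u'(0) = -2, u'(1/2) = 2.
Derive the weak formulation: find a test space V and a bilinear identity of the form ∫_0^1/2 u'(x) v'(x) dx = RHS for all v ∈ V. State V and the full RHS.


V = H^1(0, 1/2) (v unrestricted at boundary; u is determined up to an additive constant); weak form: ∫_0^1/2 u'v' dx = ∫_0^1/2 (5*cos(4*π*x) - 8) v dx + 2·v(1/2) + 2·v(0) for all v ∈ V.

Multiply both sides by a test function v and integrate from 0 to 1/2:
  ∫_0^1/2 −u''(x) v(x) dx = ∫_0^1/2 f(x) v(x) dx.
Integrate the LHS by parts once:
  ∫_0^1/2 −u'' v dx = −[u'(x) v(x)]_0^1/2 + ∫_0^1/2 u'(x) v'(x) dx.
Thus ∫_0^1/2 u'(x) v'(x) dx = ∫_0^1/2 f(x) v(x) dx + [u'(x) v(x)]_0^1/2.
Choose V so that boundary terms are either known or forced to vanish.
u has inhomogeneous Neumann u'(0) = -2, u'(1/2) = 2. [u' v]_0^1/2 = (2)·v(1/2) − (-2)·v(0) = 2·v(1/2) + 2·v(0). Take V = H^1(0, 1/2); boundary term becomes part of RHS.
Weak formulation: find u (satisfying any essential BC) such that ∫_0^1/2 u'(x) v'(x) dx = ∫_0^1/2 f v dx + 2·v(1/2) + 2·v(0) for all v ∈ V (Neumann data are natural BCs: they enter the RHS as boundary terms).
Substituting f(x) = 5*cos(4*π*x) - 8, the right-hand side is ∫_0^1/2 (5*cos(4*π*x) - 8) v dx + 2·v(1/2) + 2·v(0).
Compatibility check (pure Neumann): taking v ≡ 1 ∈ V gives 0 = ∫_0^1/2 f dx + (2) − (-2), i.e. ∫_0^1/2 f dx must equal u'(0) − u'(1/2) = -4. Indeed ∫_0^1/2 (5*cos(4*π*x) - 8) dx = -4, so the data are compatible. The solution is then unique only up to an additive constant (fix it e.g. by requiring ∫_0^1/2 u dx = 0).
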